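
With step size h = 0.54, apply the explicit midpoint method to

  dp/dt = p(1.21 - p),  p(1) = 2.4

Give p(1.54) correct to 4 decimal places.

2.0316

Midpoint: k1 = f(t_n, p_n); k2 = f(t_n + h/2, p_n + (h/2)·k1); p_{n+1} = p_n + h·k2.
t=1.000000, p=2.400000:
  k1 = f(1.000000, 2.400000) = -2.856000
  k2 = f(1.270000, 1.628880) = -0.682305
  p ← 2.400000 + 0.54·(-0.682305) = 2.031555
p(1.54) ≈ 2.0316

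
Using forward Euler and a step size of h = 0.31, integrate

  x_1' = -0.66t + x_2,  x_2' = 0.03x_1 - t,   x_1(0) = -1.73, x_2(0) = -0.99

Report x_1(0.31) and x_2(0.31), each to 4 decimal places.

Euler on (x_1,x_2): x_1_{n+1} = x_1_n + h·x_1', x_2_{n+1} = x_2_n + h·x_2'.
0.000000: (-1.730000, -0.990000); f=(-0.990000, -0.051900) → (-2.036900, -1.006089)
(x_1(0.31), x_2(0.31)) ≈ (-2.0369, -1.0061)

-2.0369, -1.0061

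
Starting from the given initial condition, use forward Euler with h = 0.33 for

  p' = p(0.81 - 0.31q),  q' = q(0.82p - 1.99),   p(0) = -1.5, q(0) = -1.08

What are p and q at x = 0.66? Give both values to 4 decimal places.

Euler on (p,q): p_{n+1} = p_n + h·p', q_{n+1} = q_n + h·q'.
0.000000: (-1.500000, -1.080000); f=(-1.717200, 3.477600) → (-2.066676, 0.067608)
0.330000: (-2.066676, 0.067608); f=(-1.630693, -0.249113) → (-2.604805, -0.014599)
(p(0.66), q(0.66)) ≈ (-2.6048, -0.0146)

-2.6048, -0.0146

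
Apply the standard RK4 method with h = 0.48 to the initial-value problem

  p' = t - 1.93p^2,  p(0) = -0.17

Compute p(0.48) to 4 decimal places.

RK4: k1 = f(t_n, p_n); k2 = f(t_n + h/2, p_n + (h/2)·k1); k3 = f(t_n + h/2, p_n + (h/2)·k2); k4 = f(t_n + h, p_n + h·k3); p_{n+1} = p_n + (h/6)·(k1 + 2k2 + 2k3 + k4).
t=0.000000, p=-0.170000:
  k1 = f(0.000000, -0.170000) = -0.055777
  k2 = f(0.240000, -0.183386) = 0.175093
  k3 = f(0.240000, -0.127978) = 0.208390
  k4 = f(0.480000, -0.069973) = 0.470550
  p ← -0.170000 + (0.48/6)·(k1 + 2k2 + 2k3 + k4) = -0.075461
p(0.48) ≈ -0.0755

-0.0755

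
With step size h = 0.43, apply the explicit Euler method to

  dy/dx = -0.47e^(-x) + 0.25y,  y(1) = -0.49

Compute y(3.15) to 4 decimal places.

-1.0685

Euler: y_{n+1} = y_n + h·f(x_n, y_n).
x=1.000000, y=-0.490000: f=-0.295403 → y ← -0.490000 + 0.43·(-0.295403) = -0.617023
x=1.430000, y=-0.617023: f=-0.266731 → y ← -0.617023 + 0.43·(-0.266731) = -0.731718
x=1.860000, y=-0.731718: f=-0.256096 → y ← -0.731718 + 0.43·(-0.256096) = -0.841839
x=2.290000, y=-0.841839: f=-0.258055 → y ← -0.841839 + 0.43·(-0.258055) = -0.952803
x=2.720000, y=-0.952803: f=-0.269162 → y ← -0.952803 + 0.43·(-0.269162) = -1.068542
y(3.15) ≈ -1.0685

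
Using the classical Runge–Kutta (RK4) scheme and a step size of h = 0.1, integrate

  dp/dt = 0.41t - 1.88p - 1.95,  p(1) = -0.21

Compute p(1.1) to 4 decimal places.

RK4: k1 = f(t_n, p_n); k2 = f(t_n + h/2, p_n + (h/2)·k1); k3 = f(t_n + h/2, p_n + (h/2)·k2); k4 = f(t_n + h, p_n + h·k3); p_{n+1} = p_n + (h/6)·(k1 + 2k2 + 2k3 + k4).
t=1.000000, p=-0.210000:
  k1 = f(1.000000, -0.210000) = -1.145200
  k2 = f(1.050000, -0.267260) = -1.017051
  k3 = f(1.050000, -0.260853) = -1.029097
  k4 = f(1.100000, -0.312910) = -0.910730
  p ← -0.210000 + (0.1/6)·(k1 + 2k2 + 2k3 + k4) = -0.312470
p(1.1) ≈ -0.3125

-0.3125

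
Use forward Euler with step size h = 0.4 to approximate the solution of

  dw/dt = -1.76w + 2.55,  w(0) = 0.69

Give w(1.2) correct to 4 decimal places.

1.4292

Euler: w_{n+1} = w_n + h·f(t_n, w_n).
t=0.000000, w=0.690000: f=1.335600 → w ← 0.690000 + 0.4·1.335600 = 1.224240
t=0.400000, w=1.224240: f=0.395338 → w ← 1.224240 + 0.4·0.395338 = 1.382375
t=0.800000, w=1.382375: f=0.117020 → w ← 1.382375 + 0.4·0.117020 = 1.429183
w(1.2) ≈ 1.4292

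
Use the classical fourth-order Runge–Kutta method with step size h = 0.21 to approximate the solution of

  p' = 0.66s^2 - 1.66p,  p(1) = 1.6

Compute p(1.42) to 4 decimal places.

RK4: k1 = f(s_n, p_n); k2 = f(s_n + h/2, p_n + (h/2)·k1); k3 = f(s_n + h/2, p_n + (h/2)·k2); k4 = f(s_n + h, p_n + h·k3); p_{n+1} = p_n + (h/6)·(k1 + 2k2 + 2k3 + k4).
s=1.000000, p=1.600000:
  k1 = f(1.000000, 1.600000) = -1.996000
  k2 = f(1.105000, 1.390420) = -1.502221
  k3 = f(1.105000, 1.442267) = -1.588286
  k4 = f(1.210000, 1.266460) = -1.136017
  p ← 1.600000 + (0.21/6)·(k1 + 2k2 + 2k3 + k4) = 1.274044
s=1.210000, p=1.274044:
  k1 = f(1.210000, 1.274044) = -1.148607
  k2 = f(1.315000, 1.153440) = -0.773422
  k3 = f(1.315000, 1.192835) = -0.838817
  k4 = f(1.420000, 1.097892) = -0.491677
  p ← 1.274044 + (0.21/6)·(k1 + 2k2 + 2k3 + k4) = 1.103777
p(1.42) ≈ 1.1038

1.1038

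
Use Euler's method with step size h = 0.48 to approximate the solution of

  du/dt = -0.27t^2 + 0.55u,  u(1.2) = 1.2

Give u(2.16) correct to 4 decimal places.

Euler: u_{n+1} = u_n + h·f(t_n, u_n).
t=1.200000, u=1.200000: f=0.271200 → u ← 1.200000 + 0.48·0.271200 = 1.330176
t=1.680000, u=1.330176: f=-0.030451 → u ← 1.330176 + 0.48·(-0.030451) = 1.315559
u(2.16) ≈ 1.3156

1.3156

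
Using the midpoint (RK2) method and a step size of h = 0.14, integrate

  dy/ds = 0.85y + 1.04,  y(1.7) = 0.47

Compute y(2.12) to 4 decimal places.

Midpoint: k1 = f(s_n, y_n); k2 = f(s_n + h/2, y_n + (h/2)·k1); y_{n+1} = y_n + h·k2.
s=1.700000, y=0.470000:
  k1 = f(1.700000, 0.470000) = 1.439500
  k2 = f(1.770000, 0.570765) = 1.525150
  y ← 0.470000 + 0.14·1.525150 = 0.683521
s=1.840000, y=0.683521:
  k1 = f(1.840000, 0.683521) = 1.620993
  k2 = f(1.910000, 0.796991) = 1.717442
  y ← 0.683521 + 0.14·1.717442 = 0.923963
s=1.980000, y=0.923963:
  k1 = f(1.980000, 0.923963) = 1.825368
  k2 = f(2.050000, 1.051739) = 1.933978
  y ← 0.923963 + 0.14·1.933978 = 1.194720
y(2.12) ≈ 1.1947

1.1947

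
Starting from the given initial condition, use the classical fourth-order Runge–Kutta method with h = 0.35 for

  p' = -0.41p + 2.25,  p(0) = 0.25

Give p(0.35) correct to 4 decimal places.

RK4: k1 = f(t_n, p_n); k2 = f(t_n + h/2, p_n + (h/2)·k1); k3 = f(t_n + h/2, p_n + (h/2)·k2); k4 = f(t_n + h, p_n + h·k3); p_{n+1} = p_n + (h/6)·(k1 + 2k2 + 2k3 + k4).
t=0.000000, p=0.250000:
  k1 = f(0.000000, 0.250000) = 2.147500
  k2 = f(0.175000, 0.625812) = 1.993417
  k3 = f(0.175000, 0.598848) = 2.004472
  k4 = f(0.350000, 0.951565) = 1.859858
  p ← 0.250000 + (0.35/6)·(k1 + 2k2 + 2k3 + k4) = 0.950183
p(0.35) ≈ 0.9502

0.9502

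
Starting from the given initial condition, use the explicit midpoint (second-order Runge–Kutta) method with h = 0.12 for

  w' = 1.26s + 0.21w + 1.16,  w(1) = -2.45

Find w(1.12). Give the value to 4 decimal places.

Midpoint: k1 = f(s_n, w_n); k2 = f(s_n + h/2, w_n + (h/2)·k1); w_{n+1} = w_n + h·k2.
s=1.000000, w=-2.450000:
  k1 = f(1.000000, -2.450000) = 1.905500
  k2 = f(1.060000, -2.335670) = 2.005109
  w ← -2.450000 + 0.12·2.005109 = -2.209387
w(1.12) ≈ -2.2094

-2.2094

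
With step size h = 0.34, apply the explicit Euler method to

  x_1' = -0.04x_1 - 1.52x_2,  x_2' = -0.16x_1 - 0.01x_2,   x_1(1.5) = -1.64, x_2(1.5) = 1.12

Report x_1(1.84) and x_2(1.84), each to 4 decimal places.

Euler on (x_1,x_2): x_1_{n+1} = x_1_n + h·x_1', x_2_{n+1} = x_2_n + h·x_2'.
1.500000: (-1.640000, 1.120000); f=(-1.636800, 0.251200) → (-2.196512, 1.205408)
(x_1(1.84), x_2(1.84)) ≈ (-2.1965, 1.2054)

-2.1965, 1.2054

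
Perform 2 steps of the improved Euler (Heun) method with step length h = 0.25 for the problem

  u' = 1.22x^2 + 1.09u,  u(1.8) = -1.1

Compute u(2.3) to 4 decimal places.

1.3983

Heun: k1 = f(x_n, u_n); k2 = f(x_n + h, u_n + h·k1); u_{n+1} = u_n + (h/2)·(k1 + k2).
x=1.800000, u=-1.100000:
  k1 = f(1.800000, -1.100000) = 2.753800
  k2 = f(2.050000, -0.411550) = 4.678460
  u ← -1.100000 + (0.25/2)·(2.753800 + 4.678460) = -0.170967
x=2.050000, u=-0.170967:
  k1 = f(2.050000, -0.170967) = 4.940695
  k2 = f(2.300000, 1.064206) = 7.613785
  u ← -0.170967 + (0.25/2)·(4.940695 + 7.613785) = 1.398343
u(2.3) ≈ 1.3983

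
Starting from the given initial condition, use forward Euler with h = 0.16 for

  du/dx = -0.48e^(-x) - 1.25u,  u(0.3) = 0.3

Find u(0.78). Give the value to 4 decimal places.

Euler: u_{n+1} = u_n + h·f(x_n, u_n).
x=0.300000, u=0.300000: f=-0.730593 → u ← 0.300000 + 0.16·(-0.730593) = 0.183105
x=0.460000, u=0.183105: f=-0.531898 → u ← 0.183105 + 0.16·(-0.531898) = 0.098002
x=0.620000, u=0.098002: f=-0.380715 → u ← 0.098002 + 0.16·(-0.380715) = 0.037087
u(0.78) ≈ 0.0371

0.0371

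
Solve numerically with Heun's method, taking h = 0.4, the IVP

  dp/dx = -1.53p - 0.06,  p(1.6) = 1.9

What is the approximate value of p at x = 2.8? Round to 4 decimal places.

Heun: k1 = f(x_n, p_n); k2 = f(x_n + h, p_n + h·k1); p_{n+1} = p_n + (h/2)·(k1 + k2).
x=1.600000, p=1.900000:
  k1 = f(1.600000, 1.900000) = -2.967000
  k2 = f(2.000000, 0.713200) = -1.151196
  p ← 1.900000 + (0.4/2)·(-2.967000 + (-1.151196)) = 1.076361
x=2.000000, p=1.076361:
  k1 = f(2.000000, 1.076361) = -1.706832
  k2 = f(2.400000, 0.393628) = -0.662251
  p ← 1.076361 + (0.4/2)·(-1.706832 + (-0.662251)) = 0.602544
x=2.400000, p=0.602544:
  k1 = f(2.400000, 0.602544) = -0.981893
  k2 = f(2.800000, 0.209787) = -0.380974
  p ← 0.602544 + (0.4/2)·(-0.981893 + (-0.380974)) = 0.329971
p(2.8) ≈ 0.3300

0.3300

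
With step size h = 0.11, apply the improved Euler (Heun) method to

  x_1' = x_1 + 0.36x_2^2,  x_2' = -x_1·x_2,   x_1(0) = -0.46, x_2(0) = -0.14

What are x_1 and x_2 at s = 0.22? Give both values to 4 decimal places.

-0.5710, -0.1567

Heun on (x_1,x_2): k1 = f(s_n, state_n); k2 = f(s_n + h, state_n + h·k1); state_{n+1} = state_n + (h/2)·(k1 + k2).
0.000000: (-0.460000, -0.140000)
  k1 = (-0.452944, -0.064400)
  predictor → (-0.509824, -0.147084)
  k2 = (-0.502036, -0.074987)
  → (-0.512524, -0.147666)
0.110000: (-0.512524, -0.147666)
  k1 = (-0.504674, -0.075682)
  predictor → (-0.568038, -0.155991)
  k2 = (-0.559278, -0.088609)
  → (-0.571041, -0.156702)
(x_1(0.22), x_2(0.22)) ≈ (-0.5710, -0.1567)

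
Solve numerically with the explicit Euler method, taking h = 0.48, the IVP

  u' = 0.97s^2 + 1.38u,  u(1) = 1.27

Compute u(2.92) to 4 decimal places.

Euler: u_{n+1} = u_n + h·f(s_n, u_n).
s=1.000000, u=1.270000: f=2.722600 → u ← 1.270000 + 0.48·2.722600 = 2.576848
s=1.480000, u=2.576848: f=5.680738 → u ← 2.576848 + 0.48·5.680738 = 5.303602
s=1.960000, u=5.303602: f=11.045323 → u ← 5.303602 + 0.48·11.045323 = 10.605358
s=2.440000, u=10.605358: f=20.410385 → u ← 10.605358 + 0.48·20.410385 = 20.402342
u(2.92) ≈ 20.4023

20.4023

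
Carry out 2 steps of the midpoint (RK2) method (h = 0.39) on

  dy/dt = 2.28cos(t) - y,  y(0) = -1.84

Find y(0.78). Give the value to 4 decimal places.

Midpoint: k1 = f(t_n, y_n); k2 = f(t_n + h/2, y_n + (h/2)·k1); y_{n+1} = y_n + h·k2.
t=0.000000, y=-1.840000:
  k1 = f(0.000000, -1.840000) = 4.120000
  k2 = f(0.195000, -1.036600) = 3.273389
  y ← -1.840000 + 0.39·3.273389 = -0.563378
t=0.390000, y=-0.563378:
  k1 = f(0.390000, -0.563378) = 2.672171
  k2 = f(0.585000, -0.042305) = 1.943169
  y ← -0.563378 + 0.39·1.943169 = 0.194457
y(0.78) ≈ 0.1945

0.1945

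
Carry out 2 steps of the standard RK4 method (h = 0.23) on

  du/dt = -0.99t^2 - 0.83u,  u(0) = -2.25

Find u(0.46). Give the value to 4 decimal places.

RK4: k1 = f(t_n, u_n); k2 = f(t_n + h/2, u_n + (h/2)·k1); k3 = f(t_n + h/2, u_n + (h/2)·k2); k4 = f(t_n + h, u_n + h·k3); u_{n+1} = u_n + (h/6)·(k1 + 2k2 + 2k3 + k4).
t=0.000000, u=-2.250000:
  k1 = f(0.000000, -2.250000) = 1.867500
  k2 = f(0.115000, -2.035238) = 1.676154
  k3 = f(0.115000, -2.057242) = 1.694418
  k4 = f(0.230000, -1.860284) = 1.491665
  u ← -2.250000 + (0.23/6)·(k1 + 2k2 + 2k3 + k4) = -1.862821
t=0.230000, u=-1.862821:
  k1 = f(0.230000, -1.862821) = 1.493771
  k2 = f(0.345000, -1.691038) = 1.285727
  k3 = f(0.345000, -1.714963) = 1.305584
  k4 = f(0.460000, -1.562537) = 1.087422
  u ← -1.862821 + (0.23/6)·(k1 + 2k2 + 2k3 + k4) = -1.565209
u(0.46) ≈ -1.5652

-1.5652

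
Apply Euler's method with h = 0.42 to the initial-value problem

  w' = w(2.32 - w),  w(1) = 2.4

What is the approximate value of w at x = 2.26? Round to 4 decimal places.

Euler: w_{n+1} = w_n + h·f(x_n, w_n).
x=1.000000, w=2.400000: f=-0.192000 → w ← 2.400000 + 0.42·(-0.192000) = 2.319360
x=1.420000, w=2.319360: f=0.001484 → w ← 2.319360 + 0.42·0.001484 = 2.319983
x=1.840000, w=2.319983: f=0.000038 → w ← 2.319983 + 0.42·0.000038 = 2.320000
w(2.26) ≈ 2.3200

2.3200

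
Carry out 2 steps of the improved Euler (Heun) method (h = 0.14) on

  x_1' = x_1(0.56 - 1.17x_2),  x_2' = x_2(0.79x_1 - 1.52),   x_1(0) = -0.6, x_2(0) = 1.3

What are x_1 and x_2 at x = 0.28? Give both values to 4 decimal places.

Heun on (x_1,x_2): k1 = f(x_n, state_n); k2 = f(x_n + h, state_n + h·k1); state_{n+1} = state_n + (h/2)·(k1 + k2).
0.000000: (-0.600000, 1.300000)
  k1 = (0.576600, -2.592200)
  predictor → (-0.519276, 0.937092)
  k2 = (0.278538, -1.808801)
  → (-0.540140, 0.991930)
0.140000: (-0.540140, 0.991930)
  k1 = (0.324386, -1.931001)
  predictor → (-0.494726, 0.721590)
  k2 = (0.140631, -1.378838)
  → (-0.507589, 0.760241)
(x_1(0.28), x_2(0.28)) ≈ (-0.5076, 0.7602)

-0.5076, 0.7602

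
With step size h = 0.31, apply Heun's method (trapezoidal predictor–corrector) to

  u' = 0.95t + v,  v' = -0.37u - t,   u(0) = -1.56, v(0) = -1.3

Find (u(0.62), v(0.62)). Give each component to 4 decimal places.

Heun on (u,v): k1 = f(t_n, state_n); k2 = f(t_n + h, state_n + h·k1); state_{n+1} = state_n + (h/2)·(k1 + k2).
0.000000: (-1.560000, -1.300000)
  k1 = (-1.300000, 0.577200)
  predictor → (-1.963000, -1.121068)
  k2 = (-0.826568, 0.416310)
  → (-1.889618, -1.146006)
0.310000: (-1.889618, -1.146006)
  k1 = (-0.851506, 0.389159)
  predictor → (-2.153585, -1.025367)
  k2 = (-0.436367, 0.176826)
  → (-2.089238, -1.058278)
(u(0.62), v(0.62)) ≈ (-2.0892, -1.0583)

-2.0892, -1.0583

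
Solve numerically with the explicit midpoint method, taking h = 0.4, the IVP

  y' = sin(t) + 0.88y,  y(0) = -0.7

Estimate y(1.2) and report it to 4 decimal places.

-1.0747

Midpoint: k1 = f(t_n, y_n); k2 = f(t_n + h/2, y_n + (h/2)·k1); y_{n+1} = y_n + h·k2.
t=0.000000, y=-0.700000:
  k1 = f(0.000000, -0.700000) = -0.616000
  k2 = f(0.200000, -0.823200) = -0.525747
  y ← -0.700000 + 0.4·(-0.525747) = -0.910299
t=0.400000, y=-0.910299:
  k1 = f(0.400000, -0.910299) = -0.411644
  k2 = f(0.600000, -0.992628) = -0.308870
  y ← -0.910299 + 0.4·(-0.308870) = -1.033847
t=0.800000, y=-1.033847:
  k1 = f(0.800000, -1.033847) = -0.192429
  k2 = f(1.000000, -1.072332) = -0.102181
  y ← -1.033847 + 0.4·(-0.102181) = -1.074719
y(1.2) ≈ -1.0747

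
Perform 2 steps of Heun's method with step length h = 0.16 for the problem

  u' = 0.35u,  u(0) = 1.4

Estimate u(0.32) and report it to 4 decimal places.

Heun: k1 = f(s_n, u_n); k2 = f(s_n + h, u_n + h·k1); u_{n+1} = u_n + (h/2)·(k1 + k2).
s=0.000000, u=1.400000:
  k1 = f(0.000000, 1.400000) = 0.490000
  k2 = f(0.160000, 1.478400) = 0.517440
  u ← 1.400000 + (0.16/2)·(0.490000 + 0.517440) = 1.480595
s=0.160000, u=1.480595:
  k1 = f(0.160000, 1.480595) = 0.518208
  k2 = f(0.320000, 1.563509) = 0.547228
  u ← 1.480595 + (0.16/2)·(0.518208 + 0.547228) = 1.565830
u(0.32) ≈ 1.5658

1.5658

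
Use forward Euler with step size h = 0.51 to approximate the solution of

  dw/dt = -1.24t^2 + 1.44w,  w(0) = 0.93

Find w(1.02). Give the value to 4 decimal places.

2.6331

Euler: w_{n+1} = w_n + h·f(t_n, w_n).
t=0.000000, w=0.930000: f=1.339200 → w ← 0.930000 + 0.51·1.339200 = 1.612992
t=0.510000, w=1.612992: f=2.000184 → w ← 1.612992 + 0.51·2.000184 = 2.633086
w(1.02) ≈ 2.6331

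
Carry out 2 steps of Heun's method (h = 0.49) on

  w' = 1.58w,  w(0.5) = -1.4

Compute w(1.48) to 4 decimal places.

-6.0214

Heun: k1 = f(t_n, w_n); k2 = f(t_n + h, w_n + h·k1); w_{n+1} = w_n + (h/2)·(k1 + k2).
t=0.500000, w=-1.400000:
  k1 = f(0.500000, -1.400000) = -2.212000
  k2 = f(0.990000, -2.483880) = -3.924530
  w ← -1.400000 + (0.49/2)·(-2.212000 + (-3.924530)) = -2.903450
t=0.990000, w=-2.903450:
  k1 = f(0.990000, -2.903450) = -4.587451
  k2 = f(1.480000, -5.151301) = -8.139055
  w ← -2.903450 + (0.49/2)·(-4.587451 + (-8.139055)) = -6.021444
w(1.48) ≈ -6.0214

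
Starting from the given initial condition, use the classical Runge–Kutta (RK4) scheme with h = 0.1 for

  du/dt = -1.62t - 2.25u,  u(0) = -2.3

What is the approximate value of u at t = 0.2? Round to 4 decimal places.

-1.4946

RK4: k1 = f(t_n, u_n); k2 = f(t_n + h/2, u_n + (h/2)·k1); k3 = f(t_n + h/2, u_n + (h/2)·k2); k4 = f(t_n + h, u_n + h·k3); u_{n+1} = u_n + (h/6)·(k1 + 2k2 + 2k3 + k4).
t=0.000000, u=-2.300000:
  k1 = f(0.000000, -2.300000) = 5.175000
  k2 = f(0.050000, -2.041250) = 4.511812
  k3 = f(0.050000, -2.074409) = 4.586421
  k4 = f(0.100000, -1.841358) = 3.981055
  u ← -2.300000 + (0.1/6)·(k1 + 2k2 + 2k3 + k4) = -1.844125
t=0.100000, u=-1.844125:
  k1 = f(0.100000, -1.844125) = 3.987280
  k2 = f(0.150000, -1.644761) = 3.457711
  k3 = f(0.150000, -1.671239) = 3.517288
  k4 = f(0.200000, -1.492396) = 3.033891
  u ← -1.844125 + (0.1/6)·(k1 + 2k2 + 2k3 + k4) = -1.494605
u(0.2) ≈ -1.4946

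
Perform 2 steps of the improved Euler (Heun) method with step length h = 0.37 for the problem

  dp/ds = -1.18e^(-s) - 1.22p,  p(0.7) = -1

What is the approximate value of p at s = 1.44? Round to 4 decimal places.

-0.6033

Heun: k1 = f(s_n, p_n); k2 = f(s_n + h, p_n + h·k1); p_{n+1} = p_n + (h/2)·(k1 + k2).
s=0.700000, p=-1.000000:
  k1 = f(0.700000, -1.000000) = 0.634029
  k2 = f(1.070000, -0.765409) = 0.529049
  p ← -1.000000 + (0.37/2)·(0.634029 + 0.529049) = -0.784830
s=1.070000, p=-0.784830:
  k1 = f(1.070000, -0.784830) = 0.552743
  k2 = f(1.440000, -0.580316) = 0.428410
  p ← -0.784830 + (0.37/2)·(0.552743 + 0.428410) = -0.603317
p(1.44) ≈ -0.6033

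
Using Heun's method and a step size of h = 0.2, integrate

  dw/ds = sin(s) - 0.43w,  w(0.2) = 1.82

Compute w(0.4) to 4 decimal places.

Heun: k1 = f(s_n, w_n); k2 = f(s_n + h, w_n + h·k1); w_{n+1} = w_n + (h/2)·(k1 + k2).
s=0.200000, w=1.820000:
  k1 = f(0.200000, 1.820000) = -0.583931
  k2 = f(0.400000, 1.703214) = -0.342964
  w ← 1.820000 + (0.2/2)·(-0.583931 + (-0.342964)) = 1.727311
w(0.4) ≈ 1.7273

1.7273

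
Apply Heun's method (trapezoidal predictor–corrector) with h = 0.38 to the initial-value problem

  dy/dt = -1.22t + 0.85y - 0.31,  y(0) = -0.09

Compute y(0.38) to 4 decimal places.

Heun: k1 = f(t_n, y_n); k2 = f(t_n + h, y_n + h·k1); y_{n+1} = y_n + (h/2)·(k1 + k2).
t=0.000000, y=-0.090000:
  k1 = f(0.000000, -0.090000) = -0.386500
  k2 = f(0.380000, -0.236870) = -0.974940
  y ← -0.090000 + (0.38/2)·(-0.386500 + (-0.974940)) = -0.348674
y(0.38) ≈ -0.3487

-0.3487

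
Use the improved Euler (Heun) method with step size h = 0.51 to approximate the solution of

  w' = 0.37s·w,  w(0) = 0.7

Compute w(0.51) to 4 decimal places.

0.7337

Heun: k1 = f(s_n, w_n); k2 = f(s_n + h, w_n + h·k1); w_{n+1} = w_n + (h/2)·(k1 + k2).
s=0.000000, w=0.700000:
  k1 = f(0.000000, 0.700000) = 0.000000
  k2 = f(0.510000, 0.700000) = 0.132090
  w ← 0.700000 + (0.51/2)·(0.000000 + 0.132090) = 0.733683
w(0.51) ≈ 0.7337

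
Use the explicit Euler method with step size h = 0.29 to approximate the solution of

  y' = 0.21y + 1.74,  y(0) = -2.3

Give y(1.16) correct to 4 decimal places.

Euler: y_{n+1} = y_n + h·f(x_n, y_n).
x=0.000000, y=-2.300000: f=1.257000 → y ← -2.300000 + 0.29·1.257000 = -1.935470
x=0.290000, y=-1.935470: f=1.333551 → y ← -1.935470 + 0.29·1.333551 = -1.548740
x=0.580000, y=-1.548740: f=1.414765 → y ← -1.548740 + 0.29·1.414765 = -1.138458
x=0.870000, y=-1.138458: f=1.500924 → y ← -1.138458 + 0.29·1.500924 = -0.703191
y(1.16) ≈ -0.7032

-0.7032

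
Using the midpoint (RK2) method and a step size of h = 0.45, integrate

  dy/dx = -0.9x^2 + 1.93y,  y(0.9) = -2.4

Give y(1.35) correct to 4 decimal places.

Midpoint: k1 = f(x_n, y_n); k2 = f(x_n + h/2, y_n + (h/2)·k1); y_{n+1} = y_n + h·k2.
x=0.900000, y=-2.400000:
  k1 = f(0.900000, -2.400000) = -5.361000
  k2 = f(1.125000, -3.606225) = -8.099077
  y ← -2.400000 + 0.45·(-8.099077) = -6.044585
y(1.35) ≈ -6.0446

-6.0446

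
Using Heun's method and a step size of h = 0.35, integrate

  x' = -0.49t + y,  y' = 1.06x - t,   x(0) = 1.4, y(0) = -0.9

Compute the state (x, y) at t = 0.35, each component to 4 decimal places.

1.1459, -0.5003

Heun on (x,y): k1 = f(t_n, state_n); k2 = f(t_n + h, state_n + h·k1); state_{n+1} = state_n + (h/2)·(k1 + k2).
0.000000: (1.400000, -0.900000)
  k1 = (-0.900000, 1.484000)
  predictor → (1.085000, -0.380600)
  k2 = (-0.552100, 0.800100)
  → (1.145882, -0.500282)
(x(0.35), y(0.35)) ≈ (1.1459, -0.5003)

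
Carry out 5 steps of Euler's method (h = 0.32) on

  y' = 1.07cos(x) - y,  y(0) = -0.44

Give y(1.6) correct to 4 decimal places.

Euler: y_{n+1} = y_n + h·f(x_n, y_n).
x=0.000000, y=-0.440000: f=1.510000 → y ← -0.440000 + 0.32·1.510000 = 0.043200
x=0.320000, y=0.043200: f=0.972482 → y ← 0.043200 + 0.32·0.972482 = 0.354394
x=0.640000, y=0.354394: f=0.503848 → y ← 0.354394 + 0.32·0.503848 = 0.515626
x=0.960000, y=0.515626: f=0.098041 → y ← 0.515626 + 0.32·0.098041 = 0.546999
x=1.280000, y=0.546999: f=-0.240213 → y ← 0.546999 + 0.32·(-0.240213) = 0.470130
y(1.6) ≈ 0.4701

0.4701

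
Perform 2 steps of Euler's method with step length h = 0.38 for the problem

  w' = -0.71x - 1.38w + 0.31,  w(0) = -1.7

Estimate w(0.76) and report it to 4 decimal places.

Euler: w_{n+1} = w_n + h·f(x_n, w_n).
x=0.000000, w=-1.700000: f=2.656000 → w ← -1.700000 + 0.38·2.656000 = -0.690720
x=0.380000, w=-0.690720: f=0.993394 → w ← -0.690720 + 0.38·0.993394 = -0.313230
w(0.76) ≈ -0.3132

-0.3132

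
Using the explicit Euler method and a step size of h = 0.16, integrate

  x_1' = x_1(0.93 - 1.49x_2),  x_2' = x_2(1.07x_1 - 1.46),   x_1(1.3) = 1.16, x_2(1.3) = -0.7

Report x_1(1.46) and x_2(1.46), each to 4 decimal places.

Euler on (x_1,x_2): x_1_{n+1} = x_1_n + h·x_1', x_2_{n+1} = x_2_n + h·x_2'.
1.300000: (1.160000, -0.700000); f=(2.288680, 0.153160) → (1.526189, -0.675494)
(x_1(1.46), x_2(1.46)) ≈ (1.5262, -0.6755)

1.5262, -0.6755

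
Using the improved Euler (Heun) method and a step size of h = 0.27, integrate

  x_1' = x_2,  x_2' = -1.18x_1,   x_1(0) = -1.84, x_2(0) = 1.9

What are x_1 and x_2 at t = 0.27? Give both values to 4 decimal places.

-1.2479, 2.4045

Heun on (x_1,x_2): k1 = f(t_n, state_n); k2 = f(t_n + h, state_n + h·k1); state_{n+1} = state_n + (h/2)·(k1 + k2).
0.000000: (-1.840000, 1.900000)
  k1 = (1.900000, 2.171200)
  predictor → (-1.327000, 2.486224)
  k2 = (2.486224, 1.565860)
  → (-1.247860, 2.404503)
(x_1(0.27), x_2(0.27)) ≈ (-1.2479, 2.4045)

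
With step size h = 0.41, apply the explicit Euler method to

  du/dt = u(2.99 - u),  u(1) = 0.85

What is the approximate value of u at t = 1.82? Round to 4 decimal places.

Euler: u_{n+1} = u_n + h·f(t_n, u_n).
t=1.000000, u=0.850000: f=1.819000 → u ← 0.850000 + 0.41·1.819000 = 1.595790
t=1.410000, u=1.595790: f=2.224866 → u ← 1.595790 + 0.41·2.224866 = 2.507985
u(1.82) ≈ 2.5080

2.5080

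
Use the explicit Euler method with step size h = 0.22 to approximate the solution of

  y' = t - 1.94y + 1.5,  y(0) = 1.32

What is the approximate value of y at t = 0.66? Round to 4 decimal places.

Euler: y_{n+1} = y_n + h·f(t_n, y_n).
t=0.000000, y=1.320000: f=-1.060800 → y ← 1.320000 + 0.22·(-1.060800) = 1.086624
t=0.220000, y=1.086624: f=-0.388051 → y ← 1.086624 + 0.22·(-0.388051) = 1.001253
t=0.440000, y=1.001253: f=-0.002431 → y ← 1.001253 + 0.22·(-0.002431) = 1.000718
y(0.66) ≈ 1.0007

1.0007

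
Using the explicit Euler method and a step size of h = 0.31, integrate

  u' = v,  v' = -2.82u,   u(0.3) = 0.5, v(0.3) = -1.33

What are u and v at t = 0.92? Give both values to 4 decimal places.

-0.4601, -1.8438

Euler on (u,v): u_{n+1} = u_n + h·u', v_{n+1} = v_n + h·v'.
0.300000: (0.500000, -1.330000); f=(-1.330000, -1.410000) → (0.087700, -1.767100)
0.610000: (0.087700, -1.767100); f=(-1.767100, -0.247314) → (-0.460101, -1.843767)
(u(0.92), v(0.92)) ≈ (-0.4601, -1.8438)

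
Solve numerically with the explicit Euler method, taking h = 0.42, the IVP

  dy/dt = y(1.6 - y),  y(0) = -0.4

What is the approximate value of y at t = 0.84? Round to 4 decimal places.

-1.4581

Euler: y_{n+1} = y_n + h·f(t_n, y_n).
t=0.000000, y=-0.400000: f=-0.800000 → y ← -0.400000 + 0.42·(-0.800000) = -0.736000
t=0.420000, y=-0.736000: f=-1.719296 → y ← -0.736000 + 0.42·(-1.719296) = -1.458104
y(0.84) ≈ -1.4581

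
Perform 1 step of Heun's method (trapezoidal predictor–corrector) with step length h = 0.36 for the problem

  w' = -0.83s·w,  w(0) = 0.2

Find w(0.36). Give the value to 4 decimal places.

Heun: k1 = f(s_n, w_n); k2 = f(s_n + h, w_n + h·k1); w_{n+1} = w_n + (h/2)·(k1 + k2).
s=0.000000, w=0.200000:
  k1 = f(0.000000, 0.200000) = 0.000000
  k2 = f(0.360000, 0.200000) = -0.059760
  w ← 0.200000 + (0.36/2)·(0.000000 + (-0.059760)) = 0.189243
w(0.36) ≈ 0.1892

0.1892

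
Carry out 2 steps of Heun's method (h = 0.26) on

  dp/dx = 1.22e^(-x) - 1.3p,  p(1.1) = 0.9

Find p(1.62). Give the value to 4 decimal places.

Heun: k1 = f(x_n, p_n); k2 = f(x_n + h, p_n + h·k1); p_{n+1} = p_n + (h/2)·(k1 + k2).
x=1.100000, p=0.900000:
  k1 = f(1.100000, 0.900000) = -0.763897
  k2 = f(1.360000, 0.701387) = -0.598677
  p ← 0.900000 + (0.26/2)·(-0.763897 + (-0.598677)) = 0.722865
x=1.360000, p=0.722865:
  k1 = f(1.360000, 0.722865) = -0.626599
  k2 = f(1.620000, 0.559950) = -0.486498
  p ← 0.722865 + (0.26/2)·(-0.626599 + (-0.486498)) = 0.578163
p(1.62) ≈ 0.5782

0.5782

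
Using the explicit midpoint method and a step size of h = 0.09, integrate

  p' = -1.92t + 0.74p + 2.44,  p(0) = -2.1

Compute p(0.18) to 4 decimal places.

-1.9617

Midpoint: k1 = f(t_n, p_n); k2 = f(t_n + h/2, p_n + (h/2)·k1); p_{n+1} = p_n + h·k2.
t=0.000000, p=-2.100000:
  k1 = f(0.000000, -2.100000) = 0.886000
  k2 = f(0.045000, -2.060130) = 0.829104
  p ← -2.100000 + 0.09·0.829104 = -2.025381
t=0.090000, p=-2.025381:
  k1 = f(0.090000, -2.025381) = 0.768418
  k2 = f(0.135000, -1.990802) = 0.707607
  p ← -2.025381 + 0.09·0.707607 = -1.961696
p(0.18) ≈ -1.9617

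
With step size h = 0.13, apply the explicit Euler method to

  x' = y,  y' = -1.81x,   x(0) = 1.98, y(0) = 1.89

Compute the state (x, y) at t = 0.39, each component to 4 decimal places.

Euler on (x,y): x_{n+1} = x_n + h·x', y_{n+1} = y_n + h·y'.
0.000000: (1.980000, 1.890000); f=(1.890000, -3.583800) → (2.225700, 1.424106)
0.130000: (2.225700, 1.424106); f=(1.424106, -4.028517) → (2.410834, 0.900399)
0.260000: (2.410834, 0.900399); f=(0.900399, -4.363609) → (2.527886, 0.333130)
(x(0.39), y(0.39)) ≈ (2.5279, 0.3331)

2.5279, 0.3331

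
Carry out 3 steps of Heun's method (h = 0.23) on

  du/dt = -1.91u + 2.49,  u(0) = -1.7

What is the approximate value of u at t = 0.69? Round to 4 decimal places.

Heun: k1 = f(t_n, u_n); k2 = f(t_n + h, u_n + h·k1); u_{n+1} = u_n + (h/2)·(k1 + k2).
t=0.000000, u=-1.700000:
  k1 = f(0.000000, -1.700000) = 5.737000
  k2 = f(0.230000, -0.380490) = 3.216736
  u ← -1.700000 + (0.23/2)·(5.737000 + 3.216736) = -0.670320
t=0.230000, u=-0.670320:
  k1 = f(0.230000, -0.670320) = 3.770312
  k2 = f(0.460000, 0.196851) = 2.114014
  u ← -0.670320 + (0.23/2)·(3.770312 + 2.114014) = 0.006377
t=0.460000, u=0.006377:
  k1 = f(0.460000, 0.006377) = 2.477820
  k2 = f(0.690000, 0.576276) = 1.389314
  u ← 0.006377 + (0.23/2)·(2.477820 + 1.389314) = 0.451097
u(0.69) ≈ 0.4511

0.4511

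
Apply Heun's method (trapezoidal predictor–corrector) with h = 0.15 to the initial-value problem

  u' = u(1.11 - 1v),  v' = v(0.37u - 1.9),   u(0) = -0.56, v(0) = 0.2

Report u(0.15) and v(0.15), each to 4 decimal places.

Heun on (u,v): k1 = f(s_n, state_n); k2 = f(s_n + h, state_n + h·k1); state_{n+1} = state_n + (h/2)·(k1 + k2).
0.000000: (-0.560000, 0.200000)
  k1 = (-0.509600, -0.421440)
  predictor → (-0.636440, 0.136784)
  k2 = (-0.619394, -0.292100)
  → (-0.644675, 0.146485)
(u(0.15), v(0.15)) ≈ (-0.6447, 0.1465)

-0.6447, 0.1465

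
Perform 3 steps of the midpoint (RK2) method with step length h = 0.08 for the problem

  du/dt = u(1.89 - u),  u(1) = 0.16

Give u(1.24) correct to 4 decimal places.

Midpoint: k1 = f(t_n, u_n); k2 = f(t_n + h/2, u_n + (h/2)·k1); u_{n+1} = u_n + h·k2.
t=1.000000, u=0.160000:
  k1 = f(1.000000, 0.160000) = 0.276800
  k2 = f(1.040000, 0.171072) = 0.294060
  u ← 0.160000 + 0.08·0.294060 = 0.183525
t=1.080000, u=0.183525:
  k1 = f(1.080000, 0.183525) = 0.313181
  k2 = f(1.120000, 0.196052) = 0.332102
  u ← 0.183525 + 0.08·0.332102 = 0.210093
t=1.160000, u=0.210093:
  k1 = f(1.160000, 0.210093) = 0.352937
  k2 = f(1.200000, 0.224210) = 0.373487
  u ← 0.210093 + 0.08·0.373487 = 0.239972
u(1.24) ≈ 0.2400

0.2400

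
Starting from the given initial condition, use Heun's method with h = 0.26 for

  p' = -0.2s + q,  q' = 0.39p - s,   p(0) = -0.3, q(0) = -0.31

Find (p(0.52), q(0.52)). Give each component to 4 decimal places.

-0.5239, -0.5251

Heun on (p,q): k1 = f(s_n, state_n); k2 = f(s_n + h, state_n + h·k1); state_{n+1} = state_n + (h/2)·(k1 + k2).
0.000000: (-0.300000, -0.310000)
  k1 = (-0.310000, -0.117000)
  predictor → (-0.380600, -0.340420)
  k2 = (-0.392420, -0.408434)
  → (-0.391315, -0.378306)
0.260000: (-0.391315, -0.378306)
  k1 = (-0.430306, -0.412613)
  predictor → (-0.503194, -0.485586)
  k2 = (-0.589586, -0.716246)
  → (-0.523901, -0.525058)
(p(0.52), q(0.52)) ≈ (-0.5239, -0.5251)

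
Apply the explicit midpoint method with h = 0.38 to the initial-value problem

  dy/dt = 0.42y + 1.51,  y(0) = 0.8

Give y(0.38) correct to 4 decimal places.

Midpoint: k1 = f(t_n, y_n); k2 = f(t_n + h/2, y_n + (h/2)·k1); y_{n+1} = y_n + h·k2.
t=0.000000, y=0.800000:
  k1 = f(0.000000, 0.800000) = 1.846000
  k2 = f(0.190000, 1.150740) = 1.993311
  y ← 0.800000 + 0.38·1.993311 = 1.557458
y(0.38) ≈ 1.5575

1.5575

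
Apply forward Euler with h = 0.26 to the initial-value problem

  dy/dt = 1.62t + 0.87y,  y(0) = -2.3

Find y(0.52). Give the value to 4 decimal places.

-3.3487

Euler: y_{n+1} = y_n + h·f(t_n, y_n).
t=0.000000, y=-2.300000: f=-2.001000 → y ← -2.300000 + 0.26·(-2.001000) = -2.820260
t=0.260000, y=-2.820260: f=-2.032426 → y ← -2.820260 + 0.26·(-2.032426) = -3.348691
y(0.52) ≈ -3.3487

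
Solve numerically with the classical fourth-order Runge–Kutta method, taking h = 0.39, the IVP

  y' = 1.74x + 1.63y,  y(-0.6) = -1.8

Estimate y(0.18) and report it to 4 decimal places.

RK4: k1 = f(x_n, y_n); k2 = f(x_n + h/2, y_n + (h/2)·k1); k3 = f(x_n + h/2, y_n + (h/2)·k2); k4 = f(x_n + h, y_n + h·k3); y_{n+1} = y_n + (h/6)·(k1 + 2k2 + 2k3 + k4).
x=-0.600000, y=-1.800000:
  k1 = f(-0.600000, -1.800000) = -3.978000
  k2 = f(-0.405000, -2.575710) = -4.903107
  k3 = f(-0.405000, -2.756106) = -5.197153
  k4 = f(-0.210000, -3.826890) = -6.603230
  y ← -1.800000 + (0.39/6)·(k1 + 2k2 + 2k3 + k4) = -3.800814
x=-0.210000, y=-3.800814:
  k1 = f(-0.210000, -3.800814) = -6.560726
  k2 = f(-0.015000, -5.080155) = -8.306753
  k3 = f(-0.015000, -5.420631) = -8.861728
  k4 = f(0.180000, -7.256888) = -11.515527
  y ← -3.800814 + (0.39/6)·(k1 + 2k2 + 2k3 + k4) = -7.207673
y(0.18) ≈ -7.2077

-7.2077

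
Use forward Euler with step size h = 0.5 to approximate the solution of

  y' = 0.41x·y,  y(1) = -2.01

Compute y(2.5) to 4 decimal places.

-4.4652

Euler: y_{n+1} = y_n + h·f(x_n, y_n).
x=1.000000, y=-2.010000: f=-0.824100 → y ← -2.010000 + 0.5·(-0.824100) = -2.422050
x=1.500000, y=-2.422050: f=-1.489561 → y ← -2.422050 + 0.5·(-1.489561) = -3.166830
x=2.000000, y=-3.166830: f=-2.596801 → y ← -3.166830 + 0.5·(-2.596801) = -4.465231
y(2.5) ≈ -4.4652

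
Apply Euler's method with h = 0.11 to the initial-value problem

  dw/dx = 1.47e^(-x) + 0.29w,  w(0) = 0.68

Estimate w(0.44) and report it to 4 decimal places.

Euler: w_{n+1} = w_n + h·f(x_n, w_n).
x=0.000000, w=0.680000: f=1.667200 → w ← 0.680000 + 0.11·1.667200 = 0.863392
x=0.110000, w=0.863392: f=1.567260 → w ← 0.863392 + 0.11·1.567260 = 1.035791
x=0.220000, w=1.035791: f=1.480082 → w ← 1.035791 + 0.11·1.480082 = 1.198600
x=0.330000, w=1.198600: f=1.404412 → w ← 1.198600 + 0.11·1.404412 = 1.353085
w(0.44) ≈ 1.3531

1.3531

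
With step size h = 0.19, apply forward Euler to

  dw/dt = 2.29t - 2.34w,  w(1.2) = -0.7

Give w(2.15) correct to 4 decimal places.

1.6089

Euler: w_{n+1} = w_n + h·f(t_n, w_n).
t=1.200000, w=-0.700000: f=4.386000 → w ← -0.700000 + 0.19·4.386000 = 0.133340
t=1.390000, w=0.133340: f=2.871084 → w ← 0.133340 + 0.19·2.871084 = 0.678846
t=1.580000, w=0.678846: f=2.029700 → w ← 0.678846 + 0.19·2.029700 = 1.064489
t=1.770000, w=1.064489: f=1.562396 → w ← 1.064489 + 0.19·1.562396 = 1.361344
t=1.960000, w=1.361344: f=1.302854 → w ← 1.361344 + 0.19·1.302854 = 1.608887
w(2.15) ≈ 1.6089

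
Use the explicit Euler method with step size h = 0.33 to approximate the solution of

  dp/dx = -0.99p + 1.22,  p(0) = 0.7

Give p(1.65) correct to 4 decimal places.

Euler: p_{n+1} = p_n + h·f(x_n, p_n).
x=0.000000, p=0.700000: f=0.527000 → p ← 0.700000 + 0.33·0.527000 = 0.873910
x=0.330000, p=0.873910: f=0.354829 → p ← 0.873910 + 0.33·0.354829 = 0.991004
x=0.660000, p=0.991004: f=0.238906 → p ← 0.991004 + 0.33·0.238906 = 1.069843
x=0.990000, p=1.069843: f=0.160856 → p ← 1.069843 + 0.33·0.160856 = 1.122925
x=1.320000, p=1.122925: f=0.108304 → p ← 1.122925 + 0.33·0.108304 = 1.158665
p(1.65) ≈ 1.1587

1.1587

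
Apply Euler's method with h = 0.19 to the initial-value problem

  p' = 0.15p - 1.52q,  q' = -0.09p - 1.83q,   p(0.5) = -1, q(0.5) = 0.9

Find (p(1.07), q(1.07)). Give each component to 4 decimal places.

-1.6625, 0.2971

Euler on (p,q): p_{n+1} = p_n + h·p', q_{n+1} = q_n + h·q'.
0.500000: (-1.000000, 0.900000); f=(-1.518000, -1.557000) → (-1.288420, 0.604170)
0.690000: (-1.288420, 0.604170); f=(-1.111601, -0.989673) → (-1.499624, 0.416132)
0.880000: (-1.499624, 0.416132); f=(-0.857464, -0.626556) → (-1.662543, 0.297087)
(p(1.07), q(1.07)) ≈ (-1.6625, 0.2971)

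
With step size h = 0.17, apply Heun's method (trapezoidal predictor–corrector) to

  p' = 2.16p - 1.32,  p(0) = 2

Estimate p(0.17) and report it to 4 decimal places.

Heun: k1 = f(x_n, p_n); k2 = f(x_n + h, p_n + h·k1); p_{n+1} = p_n + (h/2)·(k1 + k2).
x=0.000000, p=2.000000:
  k1 = f(0.000000, 2.000000) = 3.000000
  k2 = f(0.170000, 2.510000) = 4.101600
  p ← 2.000000 + (0.17/2)·(3.000000 + 4.101600) = 2.603636
p(0.17) ≈ 2.6036

2.6036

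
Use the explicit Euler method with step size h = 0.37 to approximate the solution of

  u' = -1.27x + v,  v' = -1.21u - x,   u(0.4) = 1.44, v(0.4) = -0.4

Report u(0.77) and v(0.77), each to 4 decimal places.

Euler on (u,v): u_{n+1} = u_n + h·u', v_{n+1} = v_n + h·v'.
0.400000: (1.440000, -0.400000); f=(-0.908000, -2.142400) → (1.104040, -1.192688)
(u(0.77), v(0.77)) ≈ (1.1040, -1.1927)

1.1040, -1.1927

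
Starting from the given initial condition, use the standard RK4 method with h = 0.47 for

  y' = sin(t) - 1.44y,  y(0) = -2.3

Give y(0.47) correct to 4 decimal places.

-1.0835

RK4: k1 = f(t_n, y_n); k2 = f(t_n + h/2, y_n + (h/2)·k1); k3 = f(t_n + h/2, y_n + (h/2)·k2); k4 = f(t_n + h, y_n + h·k3); y_{n+1} = y_n + (h/6)·(k1 + 2k2 + 2k3 + k4).
t=0.000000, y=-2.300000:
  k1 = f(0.000000, -2.300000) = 3.312000
  k2 = f(0.235000, -1.521680) = 2.424062
  k3 = f(0.235000, -1.730345) = 2.724540
  k4 = f(0.470000, -1.019466) = 1.920917
  y ← -2.300000 + (0.47/6)·(k1 + 2k2 + 2k3 + k4) = -1.083474
y(0.47) ≈ -1.0835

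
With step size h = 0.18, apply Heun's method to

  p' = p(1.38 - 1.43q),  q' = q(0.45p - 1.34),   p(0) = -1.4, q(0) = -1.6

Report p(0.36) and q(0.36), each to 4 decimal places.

Heun on (p,q): k1 = f(t_n, state_n); k2 = f(t_n + h, state_n + h·k1); state_{n+1} = state_n + (h/2)·(k1 + k2).
0.000000: (-1.400000, -1.600000)
  k1 = (-5.135200, 3.152000)
  predictor → (-2.324336, -1.032640)
  k2 = (-6.639873, 2.463829)
  → (-2.459757, -1.094575)
0.180000: (-2.459757, -1.094575)
  k1 = (-7.244580, 2.678306)
  predictor → (-3.763781, -0.612480)
  k2 = (-8.490514, 1.858082)
  → (-3.875915, -0.686300)
(p(0.36), q(0.36)) ≈ (-3.8759, -0.6863)

-3.8759, -0.6863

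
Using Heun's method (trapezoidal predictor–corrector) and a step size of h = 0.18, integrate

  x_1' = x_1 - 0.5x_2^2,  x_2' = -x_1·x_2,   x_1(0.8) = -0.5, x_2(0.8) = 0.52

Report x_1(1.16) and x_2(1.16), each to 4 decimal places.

Heun on (x_1,x_2): k1 = f(t_n, state_n); k2 = f(t_n + h, state_n + h·k1); state_{n+1} = state_n + (h/2)·(k1 + k2).
0.800000: (-0.500000, 0.520000)
  k1 = (-0.635200, 0.260000)
  predictor → (-0.614336, 0.566800)
  k2 = (-0.774967, 0.348206)
  → (-0.626915, 0.574739)
0.980000: (-0.626915, 0.574739)
  k1 = (-0.792077, 0.360312)
  predictor → (-0.769489, 0.639595)
  k2 = (-0.974030, 0.492161)
  → (-0.785865, 0.651461)
(x_1(1.16), x_2(1.16)) ≈ (-0.7859, 0.6515)

-0.7859, 0.6515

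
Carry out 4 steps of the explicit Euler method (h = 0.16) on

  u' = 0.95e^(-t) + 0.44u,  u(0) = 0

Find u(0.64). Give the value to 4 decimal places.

0.5470

Euler: u_{n+1} = u_n + h·f(t_n, u_n).
t=0.000000, u=0.000000: f=0.950000 → u ← 0.000000 + 0.16·0.950000 = 0.152000
t=0.160000, u=0.152000: f=0.876417 → u ← 0.152000 + 0.16·0.876417 = 0.292227
t=0.320000, u=0.292227: f=0.818421 → u ← 0.292227 + 0.16·0.818421 = 0.423174
t=0.480000, u=0.423174: f=0.774041 → u ← 0.423174 + 0.16·0.774041 = 0.547021
u(0.64) ≈ 0.5470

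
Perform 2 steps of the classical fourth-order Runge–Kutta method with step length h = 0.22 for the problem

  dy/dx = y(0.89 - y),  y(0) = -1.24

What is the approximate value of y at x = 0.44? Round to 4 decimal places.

-5.4308

RK4: k1 = f(x_n, y_n); k2 = f(x_n + h/2, y_n + (h/2)·k1); k3 = f(x_n + h/2, y_n + (h/2)·k2); k4 = f(x_n + h, y_n + h·k3); y_{n+1} = y_n + (h/6)·(k1 + 2k2 + 2k3 + k4).
x=0.000000, y=-1.240000:
  k1 = f(0.000000, -1.240000) = -2.641200
  k2 = f(0.110000, -1.530532) = -3.704702
  k3 = f(0.110000, -1.647517) = -4.180603
  k4 = f(0.220000, -2.159733) = -6.586607
  y ← -1.240000 + (0.22/6)·(k1 + 2k2 + 2k3 + k4) = -2.156609
x=0.220000, y=-2.156609:
  k1 = f(0.220000, -2.156609) = -6.570342
  k2 = f(0.330000, -2.879346) = -10.853253
  k3 = f(0.330000, -3.350466) = -14.207541
  k4 = f(0.440000, -5.282268) = -32.603569
  y ← -2.156609 + (0.22/6)·(k1 + 2k2 + 2k3 + k4) = -5.430777
y(0.44) ≈ -5.4308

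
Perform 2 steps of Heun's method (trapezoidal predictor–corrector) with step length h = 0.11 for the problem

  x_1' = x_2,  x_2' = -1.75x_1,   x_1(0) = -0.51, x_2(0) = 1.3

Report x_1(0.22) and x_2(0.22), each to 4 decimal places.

-0.2055, 1.4394

Heun on (x_1,x_2): k1 = f(s_n, state_n); k2 = f(s_n + h, state_n + h·k1); state_{n+1} = state_n + (h/2)·(k1 + k2).
0.000000: (-0.510000, 1.300000)
  k1 = (1.300000, 0.892500)
  predictor → (-0.367000, 1.398175)
  k2 = (1.398175, 0.642250)
  → (-0.361600, 1.384411)
0.110000: (-0.361600, 1.384411)
  k1 = (1.384411, 0.632801)
  predictor → (-0.209315, 1.454019)
  k2 = (1.454019, 0.366301)
  → (-0.205487, 1.439362)
(x_1(0.22), x_2(0.22)) ≈ (-0.2055, 1.4394)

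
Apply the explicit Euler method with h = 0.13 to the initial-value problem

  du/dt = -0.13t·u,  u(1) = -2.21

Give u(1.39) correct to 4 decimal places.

Euler: u_{n+1} = u_n + h·f(t_n, u_n).
t=1.000000, u=-2.210000: f=0.287300 → u ← -2.210000 + 0.13·0.287300 = -2.172651
t=1.130000, u=-2.172651: f=0.319162 → u ← -2.172651 + 0.13·0.319162 = -2.131160
t=1.260000, u=-2.131160: f=0.349084 → u ← -2.131160 + 0.13·0.349084 = -2.085779
u(1.39) ≈ -2.0858

-2.0858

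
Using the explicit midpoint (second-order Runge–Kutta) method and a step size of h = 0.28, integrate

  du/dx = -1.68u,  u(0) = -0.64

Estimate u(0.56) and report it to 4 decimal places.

-0.2623

Midpoint: k1 = f(x_n, u_n); k2 = f(x_n + h/2, u_n + (h/2)·k1); u_{n+1} = u_n + h·k2.
x=0.000000, u=-0.640000:
  k1 = f(0.000000, -0.640000) = 1.075200
  k2 = f(0.140000, -0.489472) = 0.822313
  u ← -0.640000 + 0.28·0.822313 = -0.409752
x=0.280000, u=-0.409752:
  k1 = f(0.280000, -0.409752) = 0.688384
  k2 = f(0.420000, -0.313379) = 0.526476
  u ← -0.409752 + 0.28·0.526476 = -0.262339
u(0.56) ≈ -0.2623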